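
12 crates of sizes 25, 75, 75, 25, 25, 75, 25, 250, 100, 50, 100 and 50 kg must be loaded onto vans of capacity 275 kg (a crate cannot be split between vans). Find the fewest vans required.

Total = 250 + 100 + 100 + 75 + 75 + 75 + 50 + 50 + 25 + 25 + 25 + 25 = 875 kg.
Lower bound: ⌈875/275⌉ = 4 vans.
A packing using 4 vans:
  van 1: 250 + 25 = 275
  van 2: 100 + 100 + 75 = 275
  van 3: 75 + 75 + 50 + 50 + 25 = 275
  van 4: 25 + 25 = 50
This matches the lower bound, so 4 is optimal.

4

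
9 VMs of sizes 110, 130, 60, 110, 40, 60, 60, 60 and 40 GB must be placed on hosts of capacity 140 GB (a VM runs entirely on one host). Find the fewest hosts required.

Total = 130 + 110 + 110 + 60 + 60 + 60 + 60 + 40 + 40 = 670 GB.
Lower bound: ⌈670/140⌉ = 5 hosts.
A packing using 6 hosts:
  host 1: 130 = 130
  host 2: 110 = 110
  host 3: 110 = 110
  host 4: 60 + 60 = 120
  host 5: 60 + 60 = 120
  host 6: 40 + 40 = 80
No arrangement into 5 hosts stays within capacity, so 6 is optimal.

6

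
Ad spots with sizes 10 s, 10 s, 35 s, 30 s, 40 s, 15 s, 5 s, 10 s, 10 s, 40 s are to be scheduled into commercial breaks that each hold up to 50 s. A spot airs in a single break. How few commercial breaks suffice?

5

Total = 40 + 40 + 35 + 30 + 15 + 10 + 10 + 10 + 10 + 5 = 205 s.
Lower bound: ⌈205/50⌉ = 5 commercial breaks.
A packing using 5 commercial breaks:
  break 1: 40 + 10 = 50
  break 2: 40 + 10 = 50
  break 3: 35 + 15 = 50
  break 4: 30 + 10 + 10 = 50
  break 5: 5 = 5
This matches the lower bound, so 5 is optimal.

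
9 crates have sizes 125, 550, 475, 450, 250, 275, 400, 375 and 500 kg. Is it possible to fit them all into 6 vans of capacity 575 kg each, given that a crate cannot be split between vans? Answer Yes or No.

No

Total = 3400 kg; ⌈3400/575⌉ = 6.
The bound of 6 does not rule out 6, but exhaustive search shows no assignment into 6 vans of capacity 575 kg exists — the minimum is 7.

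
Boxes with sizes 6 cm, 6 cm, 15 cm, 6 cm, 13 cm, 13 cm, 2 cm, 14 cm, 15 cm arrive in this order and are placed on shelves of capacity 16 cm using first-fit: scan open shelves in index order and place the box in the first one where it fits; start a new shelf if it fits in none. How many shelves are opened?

7

  6 → shelf 1 (new)  [load 6/16]
  6 → shelf 1  [load 12/16]
  15 → shelf 2 (new)  [load 15/16]
  6 → shelf 3 (new)  [load 6/16]
  13 → shelf 4 (new)  [load 13/16]
  13 → shelf 5 (new)  [load 13/16]
  2 → shelf 1  [load 14/16]
  14 → shelf 6 (new)  [load 14/16]
  15 → shelf 7 (new)  [load 15/16]
7 shelves opened.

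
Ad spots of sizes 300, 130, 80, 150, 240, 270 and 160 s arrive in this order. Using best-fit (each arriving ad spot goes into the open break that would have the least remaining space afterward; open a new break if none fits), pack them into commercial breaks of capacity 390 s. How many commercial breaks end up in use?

5

  300 → break 1 (new)  [load 300/390]
  130 → break 2 (new)  [load 130/390]
  80 → break 1  [load 380/390]
  150 → break 2  [load 280/390]
  240 → break 3 (new)  [load 240/390]
  270 → break 4 (new)  [load 270/390]
  160 → break 5 (new)  [load 160/390]
5 commercial breaks opened.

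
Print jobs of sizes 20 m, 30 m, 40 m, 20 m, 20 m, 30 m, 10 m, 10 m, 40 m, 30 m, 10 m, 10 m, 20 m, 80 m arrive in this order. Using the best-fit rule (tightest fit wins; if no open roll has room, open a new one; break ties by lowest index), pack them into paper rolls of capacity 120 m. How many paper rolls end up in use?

  20 → roll 1 (new)  [load 20/120]
  30 → roll 1  [load 50/120]
  40 → roll 1  [load 90/120]
  20 → roll 1  [load 110/120]
  20 → roll 2 (new)  [load 20/120]
  30 → roll 2  [load 50/120]
  10 → roll 1  [load 120/120]
  10 → roll 2  [load 60/120]
  40 → roll 2  [load 100/120]
  30 → roll 3 (new)  [load 30/120]
  10 → roll 2  [load 110/120]
  10 → roll 2  [load 120/120]
  20 → roll 3  [load 50/120]
  80 → roll 4 (new)  [load 80/120]
4 paper rolls opened.

4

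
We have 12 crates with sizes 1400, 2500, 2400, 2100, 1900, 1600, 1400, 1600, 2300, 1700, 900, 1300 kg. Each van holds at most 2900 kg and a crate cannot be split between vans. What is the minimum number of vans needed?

Total = 2500 + 2400 + 2300 + 2100 + 1900 + 1700 + 1600 + 1600 + 1400 + 1400 + 1300 + 900 = 21100 kg.
Lower bound: ⌈21100/2900⌉ = 8 vans.
A packing using 9 vans:
  van 1: 2500 = 2500
  van 2: 2400 = 2400
  van 3: 2300 = 2300
  van 4: 2100 = 2100
  van 5: 1900 + 900 = 2800
  van 6: 1700 = 1700
  van 7: 1600 + 1300 = 2900
  van 8: 1600 = 1600
  van 9: 1400 + 1400 = 2800
No arrangement into 8 vans stays within capacity, so 9 is optimal.

9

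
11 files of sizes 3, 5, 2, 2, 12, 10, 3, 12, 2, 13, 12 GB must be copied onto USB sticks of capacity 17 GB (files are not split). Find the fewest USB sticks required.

Total = 13 + 12 + 12 + 12 + 10 + 5 + 3 + 3 + 2 + 2 + 2 = 76 GB.
Lower bound: ⌈76/17⌉ = 5 USB sticks.
A packing using 5 USB sticks:
  USB stick 1: 13 + 3 = 16
  USB stick 2: 12 + 5 = 17
  USB stick 3: 12 + 3 + 2 = 17
  USB stick 4: 12 + 2 + 2 = 16
  USB stick 5: 10 = 10
This matches the lower bound, so 5 is optimal.

5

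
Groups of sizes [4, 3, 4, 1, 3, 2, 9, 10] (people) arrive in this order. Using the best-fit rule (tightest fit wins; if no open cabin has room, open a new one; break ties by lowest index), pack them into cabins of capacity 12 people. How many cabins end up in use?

  4 → cabin 1 (new)  [load 4/12]
  3 → cabin 1  [load 7/12]
  4 → cabin 1  [load 11/12]
  1 → cabin 1  [load 12/12]
  3 → cabin 2 (new)  [load 3/12]
  2 → cabin 2  [load 5/12]
  9 → cabin 3 (new)  [load 9/12]
  10 → cabin 4 (new)  [load 10/12]
4 cabins opened.

4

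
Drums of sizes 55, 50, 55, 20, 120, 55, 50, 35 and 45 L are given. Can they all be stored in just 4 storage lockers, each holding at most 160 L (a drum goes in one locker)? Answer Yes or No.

Yes

A valid assignment using 4 storage lockers:
  locker 1: 120 + 35 = 155
  locker 2: 55 + 55 + 50 = 160
  locker 3: 55 + 50 + 45 = 150
  locker 4: 20 = 20
Every load is within 160 L, so 4 storage lockers suffice.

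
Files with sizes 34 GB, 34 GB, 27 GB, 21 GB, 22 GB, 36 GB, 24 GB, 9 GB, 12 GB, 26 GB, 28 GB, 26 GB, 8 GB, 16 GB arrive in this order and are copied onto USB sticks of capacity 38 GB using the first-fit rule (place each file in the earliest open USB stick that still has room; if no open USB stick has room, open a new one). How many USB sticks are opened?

  34 → USB stick 1 (new)  [load 34/38]
  34 → USB stick 2 (new)  [load 34/38]
  27 → USB stick 3 (new)  [load 27/38]
  21 → USB stick 4 (new)  [load 21/38]
  22 → USB stick 5 (new)  [load 22/38]
  36 → USB stick 6 (new)  [load 36/38]
  24 → USB stick 7 (new)  [load 24/38]
  9 → USB stick 3  [load 36/38]
  12 → USB stick 4  [load 33/38]
  26 → USB stick 8 (new)  [load 26/38]
  28 → USB stick 9 (new)  [load 28/38]
  26 → USB stick 10 (new)  [load 26/38]
  8 → USB stick 5  [load 30/38]
  16 → USB stick 11 (new)  [load 16/38]
11 USB sticks opened.

11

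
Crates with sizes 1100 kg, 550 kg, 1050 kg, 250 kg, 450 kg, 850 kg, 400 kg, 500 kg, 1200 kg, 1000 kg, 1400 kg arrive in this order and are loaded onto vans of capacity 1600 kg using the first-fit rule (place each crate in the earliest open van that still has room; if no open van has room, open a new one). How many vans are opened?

  1100 → van 1 (new)  [load 1100/1600]
  550 → van 2 (new)  [load 550/1600]
  1050 → van 2  [load 1600/1600]
  250 → van 1  [load 1350/1600]
  450 → van 3 (new)  [load 450/1600]
  850 → van 3  [load 1300/1600]
  400 → van 4 (new)  [load 400/1600]
  500 → van 4  [load 900/1600]
  1200 → van 5 (new)  [load 1200/1600]
  1000 → van 6 (new)  [load 1000/1600]
  1400 → van 7 (new)  [load 1400/1600]
7 vans opened.

7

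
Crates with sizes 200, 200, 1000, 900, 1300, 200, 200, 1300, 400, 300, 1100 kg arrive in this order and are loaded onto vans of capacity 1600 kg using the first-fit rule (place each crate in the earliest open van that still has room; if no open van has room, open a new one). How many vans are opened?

  200 → van 1 (new)  [load 200/1600]
  200 → van 1  [load 400/1600]
  1000 → van 1  [load 1400/1600]
  900 → van 2 (new)  [load 900/1600]
  1300 → van 3 (new)  [load 1300/1600]
  200 → van 1  [load 1600/1600]
  200 → van 2  [load 1100/1600]
  1300 → van 4 (new)  [load 1300/1600]
  400 → van 2  [load 1500/1600]
  300 → van 3  [load 1600/1600]
  1100 → van 5 (new)  [load 1100/1600]
5 vans opened.

5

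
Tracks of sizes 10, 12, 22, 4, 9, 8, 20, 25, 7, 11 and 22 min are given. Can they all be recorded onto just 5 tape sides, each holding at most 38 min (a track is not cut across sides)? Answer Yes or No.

A valid assignment using 4 tape sides:
  side 1: 25 + 12 = 37
  side 2: 22 + 11 + 4 = 37
  side 3: 22 + 9 + 7 = 38
  side 4: 20 + 10 + 8 = 38
That uses only 4 ≤ 5, so 5 tape sides are enough.

Yes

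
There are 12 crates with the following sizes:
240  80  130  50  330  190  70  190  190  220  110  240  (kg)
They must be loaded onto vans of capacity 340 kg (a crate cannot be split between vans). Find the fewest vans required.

Total = 330 + 240 + 240 + 220 + 190 + 190 + 190 + 130 + 110 + 80 + 70 + 50 = 2040 kg.
Lower bound: ⌈2040/340⌉ = 6 vans.
Also, 7 crates each exceed 170 kg, and no two of those can share a van, so at least 7 vans are needed.
A packing using 7 vans:
  van 1: 330 = 330
  van 2: 240 + 80 = 320
  van 3: 240 + 70 = 310
  van 4: 220 + 110 = 330
  van 5: 190 + 130 = 320
  van 6: 190 + 50 = 240
  van 7: 190 = 190
This matches the lower bound, so 7 is optimal.

7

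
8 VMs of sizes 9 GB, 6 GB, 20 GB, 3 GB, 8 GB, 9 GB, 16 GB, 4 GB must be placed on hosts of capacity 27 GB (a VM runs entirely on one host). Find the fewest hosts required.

3

Total = 20 + 16 + 9 + 9 + 8 + 6 + 4 + 3 = 75 GB.
Lower bound: ⌈75/27⌉ = 3 hosts.
A packing using 3 hosts:
  host 1: 20 + 6 = 26
  host 2: 16 + 9 = 25
  host 3: 9 + 8 + 4 + 3 = 24
This matches the lower bound, so 3 is optimal.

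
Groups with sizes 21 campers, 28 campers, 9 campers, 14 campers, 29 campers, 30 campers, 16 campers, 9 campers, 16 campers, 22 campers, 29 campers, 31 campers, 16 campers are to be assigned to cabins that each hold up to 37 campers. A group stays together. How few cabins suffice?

9

Total = 31 + 30 + 29 + 29 + 28 + 22 + 21 + 16 + 16 + 16 + 14 + 9 + 9 = 270 campers.
Lower bound: ⌈270/37⌉ = 8 cabins.
A packing using 9 cabins:
  cabin 1: 31 = 31
  cabin 2: 30 = 30
  cabin 3: 29 = 29
  cabin 4: 29 = 29
  cabin 5: 28 + 9 = 37
  cabin 6: 22 + 14 = 36
  cabin 7: 21 + 16 = 37
  cabin 8: 16 + 16 = 32
  cabin 9: 9 = 9
No arrangement into 8 cabins stays within capacity, so 9 is optimal.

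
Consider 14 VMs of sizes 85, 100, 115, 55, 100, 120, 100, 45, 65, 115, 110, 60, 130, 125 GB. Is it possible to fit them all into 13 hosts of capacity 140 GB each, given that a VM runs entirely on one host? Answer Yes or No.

Yes

A valid assignment using 12 hosts:
  host 1: 130 = 130
  host 2: 125 = 125
  host 3: 120 = 120
  host 4: 115 = 115
  host 5: 115 = 115
  host 6: 110 = 110
  host 7: 100 = 100
  host 8: 100 = 100
  host 9: 100 = 100
  host 10: 85 + 55 = 140
  host 11: 65 + 60 = 125
  host 12: 45 = 45
That uses only 12 ≤ 13, so 13 hosts are enough.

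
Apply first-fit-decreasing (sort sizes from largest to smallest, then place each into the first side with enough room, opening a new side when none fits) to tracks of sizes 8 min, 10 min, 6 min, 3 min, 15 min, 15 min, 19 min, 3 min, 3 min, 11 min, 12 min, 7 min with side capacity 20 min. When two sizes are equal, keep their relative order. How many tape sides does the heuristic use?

Sorted descending: 19, 15, 15, 12, 11, 10, 8, 7, 6, 3, 3, 3.
  19 → side 1 (new)  [load 19/20]
  15 → side 2 (new)  [load 15/20]
  15 → side 3 (new)  [load 15/20]
  12 → side 4 (new)  [load 12/20]
  11 → side 5 (new)  [load 11/20]
  10 → side 6 (new)  [load 10/20]
  8 → side 4  [load 20/20]
  7 → side 5  [load 18/20]
  6 → side 6  [load 16/20]
  3 → side 2  [load 18/20]
  3 → side 3  [load 18/20]
  3 → side 6  [load 19/20]
6 tape sides opened.

6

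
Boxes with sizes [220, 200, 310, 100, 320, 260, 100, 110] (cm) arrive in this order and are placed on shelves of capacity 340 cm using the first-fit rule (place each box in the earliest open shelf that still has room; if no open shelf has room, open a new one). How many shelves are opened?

6

  220 → shelf 1 (new)  [load 220/340]
  200 → shelf 2 (new)  [load 200/340]
  310 → shelf 3 (new)  [load 310/340]
  100 → shelf 1  [load 320/340]
  320 → shelf 4 (new)  [load 320/340]
  260 → shelf 5 (new)  [load 260/340]
  100 → shelf 2  [load 300/340]
  110 → shelf 6 (new)  [load 110/340]
6 shelves opened.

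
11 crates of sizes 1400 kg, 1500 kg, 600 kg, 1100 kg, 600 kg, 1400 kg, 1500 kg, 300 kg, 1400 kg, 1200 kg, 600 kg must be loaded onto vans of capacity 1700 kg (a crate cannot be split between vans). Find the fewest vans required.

Total = 1500 + 1500 + 1400 + 1400 + 1400 + 1200 + 1100 + 600 + 600 + 600 + 300 = 11600 kg.
Lower bound: ⌈11600/1700⌉ = 7 vans.
A packing using 8 vans:
  van 1: 1500 = 1500
  van 2: 1500 = 1500
  van 3: 1400 + 300 = 1700
  van 4: 1400 = 1400
  van 5: 1400 = 1400
  van 6: 1200 = 1200
  van 7: 1100 + 600 = 1700
  van 8: 600 + 600 = 1200
No arrangement into 7 vans stays within capacity, so 8 is optimal.

8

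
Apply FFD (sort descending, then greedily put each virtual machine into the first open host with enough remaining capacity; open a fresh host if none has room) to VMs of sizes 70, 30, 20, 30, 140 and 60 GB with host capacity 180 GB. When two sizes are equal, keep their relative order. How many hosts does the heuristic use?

Sorted descending: 140, 70, 60, 30, 30, 20.
  140 → host 1 (new)  [load 140/180]
  70 → host 2 (new)  [load 70/180]
  60 → host 2  [load 130/180]
  30 → host 1  [load 170/180]
  30 → host 2  [load 160/180]
  20 → host 2  [load 180/180]
2 hosts opened.

2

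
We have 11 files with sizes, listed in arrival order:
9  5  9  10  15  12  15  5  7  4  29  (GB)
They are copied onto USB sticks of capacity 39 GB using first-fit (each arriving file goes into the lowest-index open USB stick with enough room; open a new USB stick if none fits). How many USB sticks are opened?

  9 → USB stick 1 (new)  [load 9/39]
  5 → USB stick 1  [load 14/39]
  9 → USB stick 1  [load 23/39]
  10 → USB stick 1  [load 33/39]
  15 → USB stick 2 (new)  [load 15/39]
  12 → USB stick 2  [load 27/39]
  15 → USB stick 3 (new)  [load 15/39]
  5 → USB stick 1  [load 38/39]
  7 → USB stick 2  [load 34/39]
  4 → USB stick 2  [load 38/39]
  29 → USB stick 4 (new)  [load 29/39]
4 USB sticks opened.

4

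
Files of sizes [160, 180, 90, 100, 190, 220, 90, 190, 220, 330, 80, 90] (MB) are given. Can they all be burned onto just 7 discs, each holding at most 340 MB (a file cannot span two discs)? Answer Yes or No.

A valid assignment using 7 discs:
  disc 1: 330 = 330
  disc 2: 220 + 100 = 320
  disc 3: 220 + 90 = 310
  disc 4: 190 + 90 = 280
  disc 5: 190 + 90 = 280
  disc 6: 180 + 160 = 340
  disc 7: 80 = 80
Every load is within 340 MB, so 7 discs suffice.

Yes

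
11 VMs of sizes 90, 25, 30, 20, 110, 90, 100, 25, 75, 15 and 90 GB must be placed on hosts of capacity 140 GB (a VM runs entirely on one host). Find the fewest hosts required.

Total = 110 + 100 + 90 + 90 + 90 + 75 + 30 + 25 + 25 + 20 + 15 = 670 GB.
Lower bound: ⌈670/140⌉ = 5 hosts.
Also, 6 VMs each exceed 70 GB, and no two of those can share a host, so at least 6 hosts are needed.
A packing using 6 hosts:
  host 1: 110 + 30 = 140
  host 2: 100 + 25 + 15 = 140
  host 3: 90 + 25 + 20 = 135
  host 4: 90 = 90
  host 5: 90 = 90
  host 6: 75 = 75
This matches the lower bound, so 6 is optimal.

6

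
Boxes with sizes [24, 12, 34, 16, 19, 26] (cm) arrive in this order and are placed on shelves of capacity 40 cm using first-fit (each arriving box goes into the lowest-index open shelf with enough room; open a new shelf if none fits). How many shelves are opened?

4

  24 → shelf 1 (new)  [load 24/40]
  12 → shelf 1  [load 36/40]
  34 → shelf 2 (new)  [load 34/40]
  16 → shelf 3 (new)  [load 16/40]
  19 → shelf 3  [load 35/40]
  26 → shelf 4 (new)  [load 26/40]
4 shelves opened.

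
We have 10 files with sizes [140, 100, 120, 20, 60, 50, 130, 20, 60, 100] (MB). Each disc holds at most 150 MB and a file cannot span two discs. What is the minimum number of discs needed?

Total = 140 + 130 + 120 + 100 + 100 + 60 + 60 + 50 + 20 + 20 = 800 MB.
Lower bound: ⌈800/150⌉ = 6 discs.
A packing using 6 discs:
  disc 1: 140 = 140
  disc 2: 130 + 20 = 150
  disc 3: 120 + 20 = 140
  disc 4: 100 + 50 = 150
  disc 5: 100 = 100
  disc 6: 60 + 60 = 120
This matches the lower bound, so 6 is optimal.

6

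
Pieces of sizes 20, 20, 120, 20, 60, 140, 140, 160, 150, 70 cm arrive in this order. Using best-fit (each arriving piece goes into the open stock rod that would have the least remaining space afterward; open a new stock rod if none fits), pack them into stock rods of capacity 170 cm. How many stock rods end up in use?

  20 → stock rod 1 (new)  [load 20/170]
  20 → stock rod 1  [load 40/170]
  120 → stock rod 1  [load 160/170]
  20 → stock rod 2 (new)  [load 20/170]
  60 → stock rod 2  [load 80/170]
  140 → stock rod 3 (new)  [load 140/170]
  140 → stock rod 4 (new)  [load 140/170]
  160 → stock rod 5 (new)  [load 160/170]
  150 → stock rod 6 (new)  [load 150/170]
  70 → stock rod 2  [load 150/170]
6 stock rods opened.

6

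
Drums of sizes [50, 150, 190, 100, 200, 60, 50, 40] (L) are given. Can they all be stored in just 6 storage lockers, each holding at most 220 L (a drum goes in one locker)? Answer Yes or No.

Yes

A valid assignment using 5 storage lockers:
  locker 1: 200 = 200
  locker 2: 190 = 190
  locker 3: 150 + 60 = 210
  locker 4: 100 + 50 + 50 = 200
  locker 5: 40 = 40
That uses only 5 ≤ 6, so 6 storage lockers are enough.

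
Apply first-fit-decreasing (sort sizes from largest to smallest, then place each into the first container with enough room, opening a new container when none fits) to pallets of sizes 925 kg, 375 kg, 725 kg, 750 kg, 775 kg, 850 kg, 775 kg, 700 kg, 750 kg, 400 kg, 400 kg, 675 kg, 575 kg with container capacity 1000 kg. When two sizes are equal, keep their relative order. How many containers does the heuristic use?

11

Sorted descending: 925, 850, 775, 775, 750, 750, 725, 700, 675, 575, 400, 400, 375.
  925 → container 1 (new)  [load 925/1000]
  850 → container 2 (new)  [load 850/1000]
  775 → container 3 (new)  [load 775/1000]
  775 → container 4 (new)  [load 775/1000]
  750 → container 5 (new)  [load 750/1000]
  750 → container 6 (new)  [load 750/1000]
  725 → container 7 (new)  [load 725/1000]
  700 → container 8 (new)  [load 700/1000]
  675 → container 9 (new)  [load 675/1000]
  575 → container 10 (new)  [load 575/1000]
  400 → container 10  [load 975/1000]
  400 → container 11 (new)  [load 400/1000]
  375 → container 11  [load 775/1000]
11 containers opened.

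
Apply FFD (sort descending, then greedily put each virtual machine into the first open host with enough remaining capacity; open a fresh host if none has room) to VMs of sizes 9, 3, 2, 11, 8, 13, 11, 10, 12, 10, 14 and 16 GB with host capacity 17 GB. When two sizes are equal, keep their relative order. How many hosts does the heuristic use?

9

Sorted descending: 16, 14, 13, 12, 11, 11, 10, 10, 9, 8, 3, 2.
  16 → host 1 (new)  [load 16/17]
  14 → host 2 (new)  [load 14/17]
  13 → host 3 (new)  [load 13/17]
  12 → host 4 (new)  [load 12/17]
  11 → host 5 (new)  [load 11/17]
  11 → host 6 (new)  [load 11/17]
  10 → host 7 (new)  [load 10/17]
  10 → host 8 (new)  [load 10/17]
  9 → host 9 (new)  [load 9/17]
  8 → host 9  [load 17/17]
  3 → host 2  [load 17/17]
  2 → host 3  [load 15/17]
9 hosts opened.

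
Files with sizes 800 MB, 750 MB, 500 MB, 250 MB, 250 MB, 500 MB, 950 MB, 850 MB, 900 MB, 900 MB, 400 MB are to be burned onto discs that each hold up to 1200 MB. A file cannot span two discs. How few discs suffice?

Total = 950 + 900 + 900 + 850 + 800 + 750 + 500 + 500 + 400 + 250 + 250 = 7050 MB.
Lower bound: ⌈7050/1200⌉ = 6 discs.
A packing using 7 discs:
  disc 1: 950 + 250 = 1200
  disc 2: 900 + 250 = 1150
  disc 3: 900 = 900
  disc 4: 850 = 850
  disc 5: 800 + 400 = 1200
  disc 6: 750 = 750
  disc 7: 500 + 500 = 1000
No arrangement into 6 discs stays within capacity, so 7 is optimal.

7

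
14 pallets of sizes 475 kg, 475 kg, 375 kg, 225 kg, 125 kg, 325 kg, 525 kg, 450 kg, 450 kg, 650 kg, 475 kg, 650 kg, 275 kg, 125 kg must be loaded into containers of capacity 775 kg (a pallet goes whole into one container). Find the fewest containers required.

9

Total = 650 + 650 + 525 + 475 + 475 + 475 + 450 + 450 + 375 + 325 + 275 + 225 + 125 + 125 = 5600 kg.
Lower bound: ⌈5600/775⌉ = 8 containers.
A packing using 9 containers:
  container 1: 650 + 125 = 775
  container 2: 650 + 125 = 775
  container 3: 525 + 225 = 750
  container 4: 475 + 275 = 750
  container 5: 475 = 475
  container 6: 475 = 475
  container 7: 450 + 325 = 775
  container 8: 450 = 450
  container 9: 375 = 375
No arrangement into 8 containers stays within capacity, so 9 is optimal.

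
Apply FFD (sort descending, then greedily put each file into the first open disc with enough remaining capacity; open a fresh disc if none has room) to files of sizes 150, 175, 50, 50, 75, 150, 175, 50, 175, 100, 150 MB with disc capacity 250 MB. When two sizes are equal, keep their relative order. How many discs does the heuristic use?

6

Sorted descending: 175, 175, 175, 150, 150, 150, 100, 75, 50, 50, 50.
  175 → disc 1 (new)  [load 175/250]
  175 → disc 2 (new)  [load 175/250]
  175 → disc 3 (new)  [load 175/250]
  150 → disc 4 (new)  [load 150/250]
  150 → disc 5 (new)  [load 150/250]
  150 → disc 6 (new)  [load 150/250]
  100 → disc 4  [load 250/250]
  75 → disc 1  [load 250/250]
  50 → disc 2  [load 225/250]
  50 → disc 3  [load 225/250]
  50 → disc 5  [load 200/250]
6 discs opened.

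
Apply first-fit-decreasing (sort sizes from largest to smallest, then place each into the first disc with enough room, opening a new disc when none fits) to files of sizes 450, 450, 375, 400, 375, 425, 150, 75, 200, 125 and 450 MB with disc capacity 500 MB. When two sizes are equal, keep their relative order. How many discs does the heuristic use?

8

Sorted descending: 450, 450, 450, 425, 400, 375, 375, 200, 150, 125, 75.
  450 → disc 1 (new)  [load 450/500]
  450 → disc 2 (new)  [load 450/500]
  450 → disc 3 (new)  [load 450/500]
  425 → disc 4 (new)  [load 425/500]
  400 → disc 5 (new)  [load 400/500]
  375 → disc 6 (new)  [load 375/500]
  375 → disc 7 (new)  [load 375/500]
  200 → disc 8 (new)  [load 200/500]
  150 → disc 8  [load 350/500]
  125 → disc 6  [load 500/500]
  75 → disc 4  [load 500/500]
8 discs opened.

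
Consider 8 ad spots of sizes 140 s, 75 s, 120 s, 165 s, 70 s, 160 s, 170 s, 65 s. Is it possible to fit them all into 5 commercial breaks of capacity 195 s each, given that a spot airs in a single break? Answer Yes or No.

Total = 965 s; ⌈965/195⌉ = 5.
The bound of 5 does not rule out 5, but exhaustive search shows no assignment into 5 commercial breaks of capacity 195 s exists — the minimum is 6.

No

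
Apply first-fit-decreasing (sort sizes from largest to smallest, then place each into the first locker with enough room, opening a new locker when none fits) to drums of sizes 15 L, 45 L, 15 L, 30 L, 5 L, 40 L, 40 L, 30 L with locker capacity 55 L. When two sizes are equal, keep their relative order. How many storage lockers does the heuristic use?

5

Sorted descending: 45, 40, 40, 30, 30, 15, 15, 5.
  45 → locker 1 (new)  [load 45/55]
  40 → locker 2 (new)  [load 40/55]
  40 → locker 3 (new)  [load 40/55]
  30 → locker 4 (new)  [load 30/55]
  30 → locker 5 (new)  [load 30/55]
  15 → locker 2  [load 55/55]
  15 → locker 3  [load 55/55]
  5 → locker 1  [load 50/55]
5 storage lockers opened.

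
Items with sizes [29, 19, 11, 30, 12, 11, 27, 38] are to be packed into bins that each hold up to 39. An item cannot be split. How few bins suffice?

6

Total = 38 + 30 + 29 + 27 + 19 + 12 + 11 + 11 = 177.
Lower bound: ⌈177/39⌉ = 5 bins.
A packing using 6 bins:
  bin 1: 38 = 38
  bin 2: 30 = 30
  bin 3: 29 = 29
  bin 4: 27 + 12 = 39
  bin 5: 19 + 11 = 30
  bin 6: 11 = 11
No arrangement into 5 bins stays within capacity, so 6 is optimal.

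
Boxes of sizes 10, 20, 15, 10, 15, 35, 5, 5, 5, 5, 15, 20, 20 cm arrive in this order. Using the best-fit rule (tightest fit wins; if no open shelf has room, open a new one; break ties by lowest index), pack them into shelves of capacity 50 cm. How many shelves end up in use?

4

  10 → shelf 1 (new)  [load 10/50]
  20 → shelf 1  [load 30/50]
  15 → shelf 1  [load 45/50]
  10 → shelf 2 (new)  [load 10/50]
  15 → shelf 2  [load 25/50]
  35 → shelf 3 (new)  [load 35/50]
  5 → shelf 1  [load 50/50]
  5 → shelf 3  [load 40/50]
  5 → shelf 3  [load 45/50]
  5 → shelf 3  [load 50/50]
  15 → shelf 2  [load 40/50]
  20 → shelf 4 (new)  [load 20/50]
  20 → shelf 4  [load 40/50]
4 shelves opened.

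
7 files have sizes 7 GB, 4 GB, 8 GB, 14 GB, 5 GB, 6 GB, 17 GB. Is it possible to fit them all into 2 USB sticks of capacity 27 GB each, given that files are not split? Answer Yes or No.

No

Total = 61 GB; ⌈61/27⌉ = 3.
At least 3 USB sticks are required, but only 2 are allowed.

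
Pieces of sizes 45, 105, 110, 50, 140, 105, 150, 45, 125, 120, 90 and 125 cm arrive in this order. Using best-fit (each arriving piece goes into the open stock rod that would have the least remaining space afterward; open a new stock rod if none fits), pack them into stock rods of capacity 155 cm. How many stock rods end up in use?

  45 → stock rod 1 (new)  [load 45/155]
  105 → stock rod 1  [load 150/155]
  110 → stock rod 2 (new)  [load 110/155]
  50 → stock rod 3 (new)  [load 50/155]
  140 → stock rod 4 (new)  [load 140/155]
  105 → stock rod 3  [load 155/155]
  150 → stock rod 5 (new)  [load 150/155]
  45 → stock rod 2  [load 155/155]
  125 → stock rod 6 (new)  [load 125/155]
  120 → stock rod 7 (new)  [load 120/155]
  90 → stock rod 8 (new)  [load 90/155]
  125 → stock rod 9 (new)  [load 125/155]
9 stock rods opened.

9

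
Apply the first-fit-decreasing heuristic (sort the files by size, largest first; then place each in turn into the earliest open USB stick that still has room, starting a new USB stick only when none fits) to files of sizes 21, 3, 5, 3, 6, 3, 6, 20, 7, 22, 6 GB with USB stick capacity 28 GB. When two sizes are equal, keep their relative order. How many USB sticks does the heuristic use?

4

Sorted descending: 22, 21, 20, 7, 6, 6, 6, 5, 3, 3, 3.
  22 → USB stick 1 (new)  [load 22/28]
  21 → USB stick 2 (new)  [load 21/28]
  20 → USB stick 3 (new)  [load 20/28]
  7 → USB stick 2  [load 28/28]
  6 → USB stick 1  [load 28/28]
  6 → USB stick 3  [load 26/28]
  6 → USB stick 4 (new)  [load 6/28]
  5 → USB stick 4  [load 11/28]
  3 → USB stick 4  [load 14/28]
  3 → USB stick 4  [load 17/28]
  3 → USB stick 4  [load 20/28]
4 USB sticks opened.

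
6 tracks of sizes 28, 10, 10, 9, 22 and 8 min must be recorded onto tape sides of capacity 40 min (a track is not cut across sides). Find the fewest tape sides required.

3

Total = 28 + 22 + 10 + 10 + 9 + 8 = 87 min.
Lower bound: ⌈87/40⌉ = 3 tape sides.
A packing using 3 tape sides:
  side 1: 28 + 10 = 38
  side 2: 22 + 10 + 8 = 40
  side 3: 9 = 9
This matches the lower bound, so 3 is optimal.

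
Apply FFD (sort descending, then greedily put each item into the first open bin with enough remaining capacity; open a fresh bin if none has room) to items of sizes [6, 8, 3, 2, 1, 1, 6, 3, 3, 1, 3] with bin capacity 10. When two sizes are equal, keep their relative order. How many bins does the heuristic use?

4

Sorted descending: 8, 6, 6, 3, 3, 3, 3, 2, 1, 1, 1.
  8 → bin 1 (new)  [load 8/10]
  6 → bin 2 (new)  [load 6/10]
  6 → bin 3 (new)  [load 6/10]
  3 → bin 2  [load 9/10]
  3 → bin 3  [load 9/10]
  3 → bin 4 (new)  [load 3/10]
  3 → bin 4  [load 6/10]
  2 → bin 1  [load 10/10]
  1 → bin 2  [load 10/10]
  1 → bin 3  [load 10/10]
  1 → bin 4  [load 7/10]
4 bins opened.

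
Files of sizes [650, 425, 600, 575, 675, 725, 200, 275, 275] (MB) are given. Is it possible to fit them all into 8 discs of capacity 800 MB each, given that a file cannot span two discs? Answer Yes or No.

A valid assignment using 7 discs:
  disc 1: 725 = 725
  disc 2: 675 = 675
  disc 3: 650 = 650
  disc 4: 600 + 200 = 800
  disc 5: 575 = 575
  disc 6: 425 + 275 = 700
  disc 7: 275 = 275
That uses only 7 ≤ 8, so 8 discs are enough.

Yes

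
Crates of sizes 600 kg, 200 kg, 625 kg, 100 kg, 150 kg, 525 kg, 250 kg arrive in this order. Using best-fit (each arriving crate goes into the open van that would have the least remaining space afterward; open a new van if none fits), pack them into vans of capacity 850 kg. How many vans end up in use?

4

  600 → van 1 (new)  [load 600/850]
  200 → van 1  [load 800/850]
  625 → van 2 (new)  [load 625/850]
  100 → van 2  [load 725/850]
  150 → van 3 (new)  [load 150/850]
  525 → van 3  [load 675/850]
  250 → van 4 (new)  [load 250/850]
4 vans opened.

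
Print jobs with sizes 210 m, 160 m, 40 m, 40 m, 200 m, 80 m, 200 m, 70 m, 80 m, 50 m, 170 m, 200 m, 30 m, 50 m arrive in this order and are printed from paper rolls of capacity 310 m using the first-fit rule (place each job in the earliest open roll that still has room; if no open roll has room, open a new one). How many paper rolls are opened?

6

  210 → roll 1 (new)  [load 210/310]
  160 → roll 2 (new)  [load 160/310]
  40 → roll 1  [load 250/310]
  40 → roll 1  [load 290/310]
  200 → roll 3 (new)  [load 200/310]
  80 → roll 2  [load 240/310]
  200 → roll 4 (new)  [load 200/310]
  70 → roll 2  [load 310/310]
  80 → roll 3  [load 280/310]
  50 → roll 4  [load 250/310]
  170 → roll 5 (new)  [load 170/310]
  200 → roll 6 (new)  [load 200/310]
  30 → roll 3  [load 310/310]
  50 → roll 4  [load 300/310]
6 paper rolls opened.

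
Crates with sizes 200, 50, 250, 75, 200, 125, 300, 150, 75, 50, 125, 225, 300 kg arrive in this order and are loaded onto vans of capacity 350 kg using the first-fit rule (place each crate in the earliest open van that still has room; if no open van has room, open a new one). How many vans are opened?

7

  200 → van 1 (new)  [load 200/350]
  50 → van 1  [load 250/350]
  250 → van 2 (new)  [load 250/350]
  75 → van 1  [load 325/350]
  200 → van 3 (new)  [load 200/350]
  125 → van 3  [load 325/350]
  300 → van 4 (new)  [load 300/350]
  150 → van 5 (new)  [load 150/350]
  75 → van 2  [load 325/350]
  50 → van 4  [load 350/350]
  125 → van 5  [load 275/350]
  225 → van 6 (new)  [load 225/350]
  300 → van 7 (new)  [load 300/350]
7 vans opened.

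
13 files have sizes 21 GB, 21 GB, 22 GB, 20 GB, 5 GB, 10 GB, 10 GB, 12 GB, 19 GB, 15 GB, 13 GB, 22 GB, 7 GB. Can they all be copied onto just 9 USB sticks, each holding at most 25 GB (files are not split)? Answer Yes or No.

A valid assignment using 9 USB sticks:
  USB stick 1: 22 = 22
  USB stick 2: 22 = 22
  USB stick 3: 21 = 21
  USB stick 4: 21 = 21
  USB stick 5: 20 + 5 = 25
  USB stick 6: 19 = 19
  USB stick 7: 15 + 10 = 25
  USB stick 8: 13 + 12 = 25
  USB stick 9: 10 + 7 = 17
Every load is within 25 GB, so 9 USB sticks suffice.

Yes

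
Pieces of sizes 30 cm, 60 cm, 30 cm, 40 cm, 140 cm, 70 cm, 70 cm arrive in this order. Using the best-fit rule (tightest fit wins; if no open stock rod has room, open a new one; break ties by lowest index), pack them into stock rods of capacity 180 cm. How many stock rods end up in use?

3

  30 → stock rod 1 (new)  [load 30/180]
  60 → stock rod 1  [load 90/180]
  30 → stock rod 1  [load 120/180]
  40 → stock rod 1  [load 160/180]
  140 → stock rod 2 (new)  [load 140/180]
  70 → stock rod 3 (new)  [load 70/180]
  70 → stock rod 3  [load 140/180]
3 stock rods opened.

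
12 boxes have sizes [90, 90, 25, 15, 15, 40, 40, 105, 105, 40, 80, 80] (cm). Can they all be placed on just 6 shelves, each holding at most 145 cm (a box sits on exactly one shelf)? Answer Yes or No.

A valid assignment using 6 shelves:
  shelf 1: 105 + 40 = 145
  shelf 2: 105 + 40 = 145
  shelf 3: 90 + 40 + 15 = 145
  shelf 4: 90 + 25 + 15 = 130
  shelf 5: 80 = 80
  shelf 6: 80 = 80
Every load is within 145 cm, so 6 shelves suffice.

Yes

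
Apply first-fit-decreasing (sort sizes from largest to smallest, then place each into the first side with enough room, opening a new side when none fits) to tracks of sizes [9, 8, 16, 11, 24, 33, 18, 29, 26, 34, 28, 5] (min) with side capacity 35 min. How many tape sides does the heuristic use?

8

Sorted descending: 34, 33, 29, 28, 26, 24, 18, 16, 11, 9, 8, 5.
  34 → side 1 (new)  [load 34/35]
  33 → side 2 (new)  [load 33/35]
  29 → side 3 (new)  [load 29/35]
  28 → side 4 (new)  [load 28/35]
  26 → side 5 (new)  [load 26/35]
  24 → side 6 (new)  [load 24/35]
  18 → side 7 (new)  [load 18/35]
  16 → side 7  [load 34/35]
  11 → side 6  [load 35/35]
  9 → side 5  [load 35/35]
  8 → side 8 (new)  [load 8/35]
  5 → side 3  [load 34/35]
8 tape sides opened.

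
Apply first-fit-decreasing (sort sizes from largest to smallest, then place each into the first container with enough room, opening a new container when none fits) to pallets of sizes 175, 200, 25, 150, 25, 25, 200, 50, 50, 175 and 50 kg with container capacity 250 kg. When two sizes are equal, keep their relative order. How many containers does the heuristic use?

Sorted descending: 200, 200, 175, 175, 150, 50, 50, 50, 25, 25, 25.
  200 → container 1 (new)  [load 200/250]
  200 → container 2 (new)  [load 200/250]
  175 → container 3 (new)  [load 175/250]
  175 → container 4 (new)  [load 175/250]
  150 → container 5 (new)  [load 150/250]
  50 → container 1  [load 250/250]
  50 → container 2  [load 250/250]
  50 → container 3  [load 225/250]
  25 → container 3  [load 250/250]
  25 → container 4  [load 200/250]
  25 → container 4  [load 225/250]
5 containers opened.

5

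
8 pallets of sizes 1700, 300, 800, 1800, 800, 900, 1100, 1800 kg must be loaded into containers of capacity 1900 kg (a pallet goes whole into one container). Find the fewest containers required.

Total = 1800 + 1800 + 1700 + 1100 + 900 + 800 + 800 + 300 = 9200 kg.
Lower bound: ⌈9200/1900⌉ = 5 containers.
A packing using 6 containers:
  container 1: 1800 = 1800
  container 2: 1800 = 1800
  container 3: 1700 = 1700
  container 4: 1100 + 800 = 1900
  container 5: 900 + 800 = 1700
  container 6: 300 = 300
No arrangement into 5 containers stays within capacity, so 6 is optimal.

6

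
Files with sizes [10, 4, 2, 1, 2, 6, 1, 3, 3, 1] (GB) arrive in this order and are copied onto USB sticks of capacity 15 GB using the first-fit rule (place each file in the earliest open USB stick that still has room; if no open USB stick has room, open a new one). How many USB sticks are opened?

3

  10 → USB stick 1 (new)  [load 10/15]
  4 → USB stick 1  [load 14/15]
  2 → USB stick 2 (new)  [load 2/15]
  1 → USB stick 1  [load 15/15]
  2 → USB stick 2  [load 4/15]
  6 → USB stick 2  [load 10/15]
  1 → USB stick 2  [load 11/15]
  3 → USB stick 2  [load 14/15]
  3 → USB stick 3 (new)  [load 3/15]
  1 → USB stick 2  [load 15/15]
3 USB sticks opened.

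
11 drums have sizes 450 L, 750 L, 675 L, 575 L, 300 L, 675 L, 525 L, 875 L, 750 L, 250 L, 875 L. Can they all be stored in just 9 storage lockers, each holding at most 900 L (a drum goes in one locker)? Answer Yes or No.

A valid assignment using 9 storage lockers:
  locker 1: 875 = 875
  locker 2: 875 = 875
  locker 3: 750 = 750
  locker 4: 750 = 750
  locker 5: 675 = 675
  locker 6: 675 = 675
  locker 7: 575 + 300 = 875
  locker 8: 525 + 250 = 775
  locker 9: 450 = 450
Every load is within 900 L, so 9 storage lockers suffice.

Yes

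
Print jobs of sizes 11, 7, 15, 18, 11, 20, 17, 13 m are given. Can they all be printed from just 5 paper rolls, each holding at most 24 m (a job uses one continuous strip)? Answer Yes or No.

No

Total = 112 m; ⌈112/24⌉ = 5.
The bound of 5 does not rule out 5, but exhaustive search shows no assignment into 5 paper rolls of capacity 24 m exists — the minimum is 6.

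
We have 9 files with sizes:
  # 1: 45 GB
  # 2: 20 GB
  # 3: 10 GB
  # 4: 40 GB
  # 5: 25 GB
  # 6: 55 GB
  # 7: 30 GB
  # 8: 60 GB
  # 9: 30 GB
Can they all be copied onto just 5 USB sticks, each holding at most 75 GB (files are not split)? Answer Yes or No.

Yes

A valid assignment using 5 USB sticks:
  USB stick 1: 60 + 10 = 70
  USB stick 2: 55 + 20 = 75
  USB stick 3: 45 + 30 = 75
  USB stick 4: 40 + 30 = 70
  USB stick 5: 25 = 25
Every load is within 75 GB, so 5 USB sticks suffice.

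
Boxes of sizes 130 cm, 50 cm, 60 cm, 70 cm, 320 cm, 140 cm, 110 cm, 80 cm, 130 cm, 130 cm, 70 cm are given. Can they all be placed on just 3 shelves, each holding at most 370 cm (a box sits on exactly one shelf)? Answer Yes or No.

No

Total = 1290 cm; ⌈1290/370⌉ = 4.
At least 4 shelves are required, but only 3 are allowed.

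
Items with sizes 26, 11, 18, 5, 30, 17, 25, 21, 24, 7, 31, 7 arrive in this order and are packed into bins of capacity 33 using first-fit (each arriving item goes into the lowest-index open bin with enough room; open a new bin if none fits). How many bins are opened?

8

  26 → bin 1 (new)  [load 26/33]
  11 → bin 2 (new)  [load 11/33]
  18 → bin 2  [load 29/33]
  5 → bin 1  [load 31/33]
  30 → bin 3 (new)  [load 30/33]
  17 → bin 4 (new)  [load 17/33]
  25 → bin 5 (new)  [load 25/33]
  21 → bin 6 (new)  [load 21/33]
  24 → bin 7 (new)  [load 24/33]
  7 → bin 4  [load 24/33]
  31 → bin 8 (new)  [load 31/33]
  7 → bin 4  [load 31/33]
8 bins opened.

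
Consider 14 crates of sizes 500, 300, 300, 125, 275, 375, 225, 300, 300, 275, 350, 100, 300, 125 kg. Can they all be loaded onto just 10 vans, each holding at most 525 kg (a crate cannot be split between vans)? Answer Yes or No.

A valid assignment using 10 vans:
  van 1: 500 = 500
  van 2: 375 + 125 = 500
  van 3: 350 + 125 = 475
  van 4: 300 + 225 = 525
  van 5: 300 + 100 = 400
  van 6: 300 = 300
  van 7: 300 = 300
  van 8: 300 = 300
  van 9: 275 = 275
  van 10: 275 = 275
Every load is within 525 kg, so 10 vans suffice.

Yes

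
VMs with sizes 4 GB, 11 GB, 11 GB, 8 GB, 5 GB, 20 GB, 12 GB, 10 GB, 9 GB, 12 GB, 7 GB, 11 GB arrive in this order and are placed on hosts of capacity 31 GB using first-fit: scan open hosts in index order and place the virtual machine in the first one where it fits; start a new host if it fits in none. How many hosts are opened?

4

  4 → host 1 (new)  [load 4/31]
  11 → host 1  [load 15/31]
  11 → host 1  [load 26/31]
  8 → host 2 (new)  [load 8/31]
  5 → host 1  [load 31/31]
  20 → host 2  [load 28/31]
  12 → host 3 (new)  [load 12/31]
  10 → host 3  [load 22/31]
  9 → host 3  [load 31/31]
  12 → host 4 (new)  [load 12/31]
  7 → host 4  [load 19/31]
  11 → host 4  [load 30/31]
4 hosts opened.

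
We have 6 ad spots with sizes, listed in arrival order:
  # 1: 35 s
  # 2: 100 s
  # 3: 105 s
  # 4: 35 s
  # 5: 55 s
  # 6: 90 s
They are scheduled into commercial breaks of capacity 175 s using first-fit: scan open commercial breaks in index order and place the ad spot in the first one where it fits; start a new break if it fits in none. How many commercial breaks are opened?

3

  35 → break 1 (new)  [load 35/175]
  100 → break 1  [load 135/175]
  105 → break 2 (new)  [load 105/175]
  35 → break 1  [load 170/175]
  55 → break 2  [load 160/175]
  90 → break 3 (new)  [load 90/175]
3 commercial breaks opened.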